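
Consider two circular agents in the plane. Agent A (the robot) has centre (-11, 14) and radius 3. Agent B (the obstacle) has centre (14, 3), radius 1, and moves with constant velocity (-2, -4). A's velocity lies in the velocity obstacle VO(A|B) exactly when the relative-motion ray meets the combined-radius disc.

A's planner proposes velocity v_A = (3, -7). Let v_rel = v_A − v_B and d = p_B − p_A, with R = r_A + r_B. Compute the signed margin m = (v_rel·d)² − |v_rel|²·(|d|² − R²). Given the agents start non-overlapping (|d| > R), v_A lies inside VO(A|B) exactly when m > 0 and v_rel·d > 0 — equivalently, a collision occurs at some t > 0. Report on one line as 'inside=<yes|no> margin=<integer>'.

d = (25, -11),  |d|² = 746;  R = 3+1 = 4,  c = 746−4² = 730
v_rel = (5, -3),  |v_rel|² = 34;  v_rel·d = (5)·(25) + (-3)·(-11) = 158
34·t² − 316·t + 730 = 0  ⇒  m = 158² − 34·730 = 144
m = 144 > 0,  v_rel·d = 158 > 0  ⇒  inside

inside=yes margin=144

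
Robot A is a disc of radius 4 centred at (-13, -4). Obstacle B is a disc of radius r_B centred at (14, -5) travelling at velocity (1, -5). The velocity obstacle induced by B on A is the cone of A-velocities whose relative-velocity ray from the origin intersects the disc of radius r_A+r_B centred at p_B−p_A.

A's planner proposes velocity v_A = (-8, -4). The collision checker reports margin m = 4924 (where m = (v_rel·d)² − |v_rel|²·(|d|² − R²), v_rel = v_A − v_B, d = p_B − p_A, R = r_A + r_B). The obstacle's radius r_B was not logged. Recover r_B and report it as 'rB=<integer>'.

m = 4924
d = (27, -1);  v_rel = (-9, 1),  |v_rel|² = 82
v_rel×d = (-9)·(-1) − (1)·(27) = -18
since m = R²·82 − (-18)²:  R² = (324 + 4924) / 82 = 64
R = √64 = 8  ⇒  r_B = 8 − 4 = 4

rB=4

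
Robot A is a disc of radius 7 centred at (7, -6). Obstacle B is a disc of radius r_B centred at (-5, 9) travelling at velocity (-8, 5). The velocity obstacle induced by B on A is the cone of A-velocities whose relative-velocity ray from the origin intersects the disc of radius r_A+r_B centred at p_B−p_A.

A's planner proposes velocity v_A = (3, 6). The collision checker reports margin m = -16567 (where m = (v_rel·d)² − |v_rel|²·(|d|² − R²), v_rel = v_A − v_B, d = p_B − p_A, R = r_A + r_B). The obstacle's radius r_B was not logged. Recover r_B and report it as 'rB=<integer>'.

m = -16567
d = (-12, 15);  v_rel = (11, 1),  |v_rel|² = 122
v_rel×d = (11)·(15) − (1)·(-12) = 177
since m = R²·122 − 177²:  R² = (31329 + -16567) / 122 = 121
R = √121 = 11  ⇒  r_B = 11 − 7 = 4

rB=4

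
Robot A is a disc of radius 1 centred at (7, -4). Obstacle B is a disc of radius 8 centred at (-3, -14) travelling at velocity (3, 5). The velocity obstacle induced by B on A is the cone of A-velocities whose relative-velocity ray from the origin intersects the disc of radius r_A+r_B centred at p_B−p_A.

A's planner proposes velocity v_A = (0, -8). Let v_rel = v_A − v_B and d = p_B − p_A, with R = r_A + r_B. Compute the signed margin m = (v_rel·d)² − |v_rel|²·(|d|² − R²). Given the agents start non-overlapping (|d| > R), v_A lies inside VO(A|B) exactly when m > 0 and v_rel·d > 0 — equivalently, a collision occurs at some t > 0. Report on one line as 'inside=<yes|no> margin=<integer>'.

d = (-10, -10),  |d|² = 200;  R = 1+8 = 9,  c = 200−9² = 119
v_rel = (-3, -13),  |v_rel|² = 178;  v_rel·d = (-3)·(-10) + (-13)·(-10) = 160
178·t² − 320·t + 119 = 0  ⇒  m = 160² − 178·119 = 4418
m = 4418 > 0,  v_rel·d = 160 > 0  ⇒  inside

inside=yes margin=4418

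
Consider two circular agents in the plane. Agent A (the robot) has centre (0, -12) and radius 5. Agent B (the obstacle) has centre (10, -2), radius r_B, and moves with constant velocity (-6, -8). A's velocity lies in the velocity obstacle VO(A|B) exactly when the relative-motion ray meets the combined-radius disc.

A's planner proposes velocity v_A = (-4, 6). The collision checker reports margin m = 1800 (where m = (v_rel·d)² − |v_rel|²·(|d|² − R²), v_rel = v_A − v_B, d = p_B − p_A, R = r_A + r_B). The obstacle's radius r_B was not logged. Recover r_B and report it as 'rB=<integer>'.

m = 1800
d = (10, 10);  v_rel = (2, 14),  |v_rel|² = 200
v_rel×d = (2)·(10) − (14)·(10) = -120
since m = R²·200 − (-120)²:  R² = (14400 + 1800) / 200 = 81
R = √81 = 9  ⇒  r_B = 9 − 5 = 4

rB=4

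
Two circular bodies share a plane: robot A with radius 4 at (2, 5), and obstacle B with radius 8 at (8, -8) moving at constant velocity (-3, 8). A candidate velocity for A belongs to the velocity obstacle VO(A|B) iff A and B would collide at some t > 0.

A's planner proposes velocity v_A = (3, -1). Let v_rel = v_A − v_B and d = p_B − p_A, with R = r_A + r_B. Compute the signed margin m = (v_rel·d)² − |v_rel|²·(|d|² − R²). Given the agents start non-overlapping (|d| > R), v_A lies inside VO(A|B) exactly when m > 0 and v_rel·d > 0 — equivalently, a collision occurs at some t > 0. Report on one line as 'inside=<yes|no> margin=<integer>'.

d = (6, -13),  |d|² = 205;  R = 4+8 = 12,  c = 205−12² = 61
v_rel = (6, -9),  |v_rel|² = 117;  v_rel·d = (6)·(6) + (-9)·(-13) = 153
117·t² − 306·t + 61 = 0  ⇒  m = 153² − 117·61 = 16272
m = 16272 > 0,  v_rel·d = 153 > 0  ⇒  inside

inside=yes margin=16272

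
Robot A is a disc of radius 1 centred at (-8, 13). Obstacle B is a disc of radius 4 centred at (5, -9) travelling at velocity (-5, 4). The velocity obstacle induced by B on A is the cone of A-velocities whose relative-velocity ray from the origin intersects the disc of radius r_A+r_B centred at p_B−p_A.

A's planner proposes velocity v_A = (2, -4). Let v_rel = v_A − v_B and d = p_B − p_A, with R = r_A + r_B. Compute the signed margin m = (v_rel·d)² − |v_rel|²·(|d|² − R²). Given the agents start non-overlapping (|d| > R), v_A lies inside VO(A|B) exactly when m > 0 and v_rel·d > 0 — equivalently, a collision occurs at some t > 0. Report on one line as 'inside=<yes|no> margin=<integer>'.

d = (13, -22),  |d|² = 653;  R = 1+4 = 5,  c = 653−5² = 628
v_rel = (7, -8),  |v_rel|² = 113;  v_rel·d = (7)·(13) + (-8)·(-22) = 267
113·t² − 534·t + 628 = 0  ⇒  m = 267² − 113·628 = 325
m = 325 > 0,  v_rel·d = 267 > 0  ⇒  inside

inside=yes margin=325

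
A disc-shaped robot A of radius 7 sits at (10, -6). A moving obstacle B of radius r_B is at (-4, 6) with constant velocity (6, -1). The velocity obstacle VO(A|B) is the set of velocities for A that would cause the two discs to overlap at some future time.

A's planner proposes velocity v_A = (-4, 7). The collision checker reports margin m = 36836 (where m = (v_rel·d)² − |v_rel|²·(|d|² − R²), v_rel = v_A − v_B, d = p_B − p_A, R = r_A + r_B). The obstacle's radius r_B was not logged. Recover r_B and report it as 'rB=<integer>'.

m = 36836
d = (-14, 12);  v_rel = (-10, 8),  |v_rel|² = 164
v_rel×d = (-10)·(12) − (8)·(-14) = -8
since m = R²·164 − (-8)²:  R² = (64 + 36836) / 164 = 225
R = √225 = 15  ⇒  r_B = 15 − 7 = 8

rB=8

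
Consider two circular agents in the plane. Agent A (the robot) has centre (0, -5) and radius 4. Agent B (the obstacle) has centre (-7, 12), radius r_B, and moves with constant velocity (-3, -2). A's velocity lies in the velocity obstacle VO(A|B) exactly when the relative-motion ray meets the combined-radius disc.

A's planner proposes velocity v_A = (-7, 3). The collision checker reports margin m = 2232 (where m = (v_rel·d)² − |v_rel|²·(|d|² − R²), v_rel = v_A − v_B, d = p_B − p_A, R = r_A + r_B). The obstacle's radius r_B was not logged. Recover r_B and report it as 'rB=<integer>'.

m = 2232
d = (-7, 17);  v_rel = (-4, 5),  |v_rel|² = 41
v_rel×d = (-4)·(17) − (5)·(-7) = -33
since m = R²·41 − (-33)²:  R² = (1089 + 2232) / 41 = 81
R = √81 = 9  ⇒  r_B = 9 − 4 = 5

rB=5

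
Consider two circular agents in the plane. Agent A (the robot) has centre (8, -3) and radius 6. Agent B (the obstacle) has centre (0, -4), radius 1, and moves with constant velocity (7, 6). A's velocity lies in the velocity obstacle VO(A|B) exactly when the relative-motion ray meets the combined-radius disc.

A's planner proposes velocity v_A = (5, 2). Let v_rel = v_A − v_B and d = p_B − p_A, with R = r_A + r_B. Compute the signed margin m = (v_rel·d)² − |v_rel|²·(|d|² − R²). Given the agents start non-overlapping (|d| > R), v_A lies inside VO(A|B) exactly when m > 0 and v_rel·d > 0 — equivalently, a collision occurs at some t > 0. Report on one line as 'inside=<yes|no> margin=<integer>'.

d = (-8, -1),  |d|² = 65;  R = 6+1 = 7,  c = 65−7² = 16
v_rel = (-2, -4),  |v_rel|² = 20;  v_rel·d = (-2)·(-8) + (-4)·(-1) = 20
20·t² − 40·t + 16 = 0  ⇒  m = 20² − 20·16 = 80
m = 80 > 0,  v_rel·d = 20 > 0  ⇒  inside

inside=yes margin=80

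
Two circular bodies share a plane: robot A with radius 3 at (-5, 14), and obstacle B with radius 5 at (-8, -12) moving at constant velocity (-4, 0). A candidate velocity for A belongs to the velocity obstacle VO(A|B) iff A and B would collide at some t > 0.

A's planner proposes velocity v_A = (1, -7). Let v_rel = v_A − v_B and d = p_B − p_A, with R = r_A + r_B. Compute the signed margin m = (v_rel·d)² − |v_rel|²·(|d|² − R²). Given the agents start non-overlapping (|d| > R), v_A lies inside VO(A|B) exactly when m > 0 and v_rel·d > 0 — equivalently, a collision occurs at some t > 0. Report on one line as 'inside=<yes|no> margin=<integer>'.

d = (-3, -26),  |d|² = 685;  R = 3+5 = 8,  c = 685−8² = 621
v_rel = (5, -7),  |v_rel|² = 74;  v_rel·d = (5)·(-3) + (-7)·(-26) = 167
74·t² − 334·t + 621 = 0  ⇒  m = 167² − 74·621 = -18065
m = -18065 < 0,  v_rel·d = 167 > 0  ⇒  outside

inside=no margin=-18065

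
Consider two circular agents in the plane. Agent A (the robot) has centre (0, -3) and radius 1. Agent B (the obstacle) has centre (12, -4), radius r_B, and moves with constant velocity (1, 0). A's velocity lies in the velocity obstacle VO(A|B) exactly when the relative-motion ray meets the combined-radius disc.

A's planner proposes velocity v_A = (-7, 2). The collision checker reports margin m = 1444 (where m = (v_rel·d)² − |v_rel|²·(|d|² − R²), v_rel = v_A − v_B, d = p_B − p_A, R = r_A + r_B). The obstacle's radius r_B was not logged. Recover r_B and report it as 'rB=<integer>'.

m = 1444
d = (12, -1);  v_rel = (-8, 2),  |v_rel|² = 68
v_rel×d = (-8)·(-1) − (2)·(12) = -16
since m = R²·68 − (-16)²:  R² = (256 + 1444) / 68 = 25
R = √25 = 5  ⇒  r_B = 5 − 1 = 4

rB=4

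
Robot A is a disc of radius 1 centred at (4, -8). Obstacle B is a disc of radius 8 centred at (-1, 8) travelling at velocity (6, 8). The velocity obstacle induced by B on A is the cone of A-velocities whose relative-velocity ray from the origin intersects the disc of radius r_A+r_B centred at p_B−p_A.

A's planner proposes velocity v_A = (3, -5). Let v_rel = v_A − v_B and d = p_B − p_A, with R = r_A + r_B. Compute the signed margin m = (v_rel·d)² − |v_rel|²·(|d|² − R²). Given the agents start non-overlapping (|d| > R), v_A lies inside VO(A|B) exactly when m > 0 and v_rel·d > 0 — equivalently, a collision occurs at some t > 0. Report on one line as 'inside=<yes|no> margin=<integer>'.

d = (-5, 16),  |d|² = 281;  R = 1+8 = 9,  c = 281−9² = 200
v_rel = (-3, -13),  |v_rel|² = 178;  v_rel·d = (-3)·(-5) + (-13)·(16) = -193
178·t² + 386·t + 200 = 0  ⇒  m = (-193)² − 178·200 = 1649
m = 1649 > 0,  v_rel·d = -193 < 0  ⇒  outside

inside=no margin=1649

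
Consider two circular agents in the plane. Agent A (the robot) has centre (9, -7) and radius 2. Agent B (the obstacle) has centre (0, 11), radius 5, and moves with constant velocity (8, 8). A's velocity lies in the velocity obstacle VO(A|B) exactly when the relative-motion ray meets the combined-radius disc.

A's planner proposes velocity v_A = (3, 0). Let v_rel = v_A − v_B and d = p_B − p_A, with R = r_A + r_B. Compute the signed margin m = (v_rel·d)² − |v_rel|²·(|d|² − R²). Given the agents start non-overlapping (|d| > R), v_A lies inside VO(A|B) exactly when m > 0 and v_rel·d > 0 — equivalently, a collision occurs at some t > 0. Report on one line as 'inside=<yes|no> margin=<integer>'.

d = (-9, 18),  |d|² = 405;  R = 2+5 = 7,  c = 405−7² = 356
v_rel = (-5, -8),  |v_rel|² = 89;  v_rel·d = (-5)·(-9) + (-8)·(18) = -99
89·t² + 198·t + 356 = 0  ⇒  m = (-99)² − 89·356 = -21883
m = -21883 < 0,  v_rel·d = -99 < 0  ⇒  outside

inside=no margin=-21883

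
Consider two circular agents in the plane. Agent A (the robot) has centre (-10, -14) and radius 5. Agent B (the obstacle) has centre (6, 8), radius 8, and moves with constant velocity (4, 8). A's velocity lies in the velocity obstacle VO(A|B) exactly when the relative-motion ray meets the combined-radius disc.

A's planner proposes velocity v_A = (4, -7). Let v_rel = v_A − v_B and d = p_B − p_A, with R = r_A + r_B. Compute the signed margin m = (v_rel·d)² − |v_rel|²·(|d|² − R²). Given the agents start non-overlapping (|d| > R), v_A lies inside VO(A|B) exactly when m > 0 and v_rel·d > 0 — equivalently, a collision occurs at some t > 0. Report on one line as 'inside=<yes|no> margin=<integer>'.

d = (16, 22),  |d|² = 740;  R = 5+8 = 13,  c = 740−13² = 571
v_rel = (0, -15),  |v_rel|² = 225;  v_rel·d = (0)·(16) + (-15)·(22) = -330
225·t² + 660·t + 571 = 0  ⇒  m = (-330)² − 225·571 = -19575
m = -19575 < 0,  v_rel·d = -330 < 0  ⇒  outside

inside=no margin=-19575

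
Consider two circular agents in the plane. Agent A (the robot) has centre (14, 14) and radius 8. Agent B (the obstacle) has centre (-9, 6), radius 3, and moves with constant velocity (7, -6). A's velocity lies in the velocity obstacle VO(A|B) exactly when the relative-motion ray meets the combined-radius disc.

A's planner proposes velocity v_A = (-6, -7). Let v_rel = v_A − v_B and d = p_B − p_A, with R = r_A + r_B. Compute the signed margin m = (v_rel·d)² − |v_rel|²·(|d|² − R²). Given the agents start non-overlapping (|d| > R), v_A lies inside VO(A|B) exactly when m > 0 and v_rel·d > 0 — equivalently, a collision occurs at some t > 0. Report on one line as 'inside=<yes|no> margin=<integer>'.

d = (-23, -8),  |d|² = 593;  R = 8+3 = 11,  c = 593−11² = 472
v_rel = (-13, -1),  |v_rel|² = 170;  v_rel·d = (-13)·(-23) + (-1)·(-8) = 307
170·t² − 614·t + 472 = 0  ⇒  m = 307² − 170·472 = 14009
m = 14009 > 0,  v_rel·d = 307 > 0  ⇒  inside

inside=yes margin=14009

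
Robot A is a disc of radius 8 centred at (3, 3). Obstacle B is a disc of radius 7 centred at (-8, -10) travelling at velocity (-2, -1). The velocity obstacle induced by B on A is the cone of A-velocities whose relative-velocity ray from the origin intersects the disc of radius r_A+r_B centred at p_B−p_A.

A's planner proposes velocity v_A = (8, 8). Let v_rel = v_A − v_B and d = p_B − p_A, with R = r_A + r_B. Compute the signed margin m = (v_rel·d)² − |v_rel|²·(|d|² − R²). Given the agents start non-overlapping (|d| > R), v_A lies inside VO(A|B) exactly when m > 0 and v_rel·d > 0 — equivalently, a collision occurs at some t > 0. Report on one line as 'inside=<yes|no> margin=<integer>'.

d = (-11, -13),  |d|² = 290;  R = 8+7 = 15,  c = 290−15² = 65
v_rel = (10, 9),  |v_rel|² = 181;  v_rel·d = (10)·(-11) + (9)·(-13) = -227
181·t² + 454·t + 65 = 0  ⇒  m = (-227)² − 181·65 = 39764
m = 39764 > 0,  v_rel·d = -227 < 0  ⇒  outside

inside=no margin=39764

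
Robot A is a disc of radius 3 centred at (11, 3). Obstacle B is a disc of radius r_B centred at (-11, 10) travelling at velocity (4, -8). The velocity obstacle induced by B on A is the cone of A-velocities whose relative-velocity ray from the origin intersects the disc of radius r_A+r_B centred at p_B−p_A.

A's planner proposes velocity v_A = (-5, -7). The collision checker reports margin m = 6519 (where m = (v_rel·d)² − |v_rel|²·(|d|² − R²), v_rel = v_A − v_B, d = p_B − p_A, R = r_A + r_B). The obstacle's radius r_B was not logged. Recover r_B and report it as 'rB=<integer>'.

m = 6519
d = (-22, 7);  v_rel = (-9, 1),  |v_rel|² = 82
v_rel×d = (-9)·(7) − (1)·(-22) = -41
since m = R²·82 − (-41)²:  R² = (1681 + 6519) / 82 = 100
R = √100 = 10  ⇒  r_B = 10 − 3 = 7

rB=7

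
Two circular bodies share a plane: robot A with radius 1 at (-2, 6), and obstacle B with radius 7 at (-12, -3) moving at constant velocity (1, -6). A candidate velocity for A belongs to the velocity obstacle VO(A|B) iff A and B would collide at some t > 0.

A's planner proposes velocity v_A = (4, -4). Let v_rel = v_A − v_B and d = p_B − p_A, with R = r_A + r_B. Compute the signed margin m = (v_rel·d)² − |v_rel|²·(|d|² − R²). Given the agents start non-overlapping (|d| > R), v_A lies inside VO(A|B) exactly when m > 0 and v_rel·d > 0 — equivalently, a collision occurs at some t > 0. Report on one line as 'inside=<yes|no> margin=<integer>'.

d = (-10, -9),  |d|² = 181;  R = 1+7 = 8,  c = 181−8² = 117
v_rel = (3, 2),  |v_rel|² = 13;  v_rel·d = (3)·(-10) + (2)·(-9) = -48
13·t² + 96·t + 117 = 0  ⇒  m = (-48)² − 13·117 = 783
m = 783 > 0,  v_rel·d = -48 < 0  ⇒  outside

inside=no margin=783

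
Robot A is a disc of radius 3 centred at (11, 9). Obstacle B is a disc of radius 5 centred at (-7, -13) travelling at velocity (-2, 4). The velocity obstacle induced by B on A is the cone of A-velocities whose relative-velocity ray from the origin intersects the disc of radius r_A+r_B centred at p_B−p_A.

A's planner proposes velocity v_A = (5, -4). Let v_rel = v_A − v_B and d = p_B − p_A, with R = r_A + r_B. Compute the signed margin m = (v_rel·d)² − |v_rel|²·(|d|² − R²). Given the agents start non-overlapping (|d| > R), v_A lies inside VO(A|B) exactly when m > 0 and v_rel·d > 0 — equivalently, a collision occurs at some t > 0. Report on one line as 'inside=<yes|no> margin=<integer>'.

d = (-18, -22),  |d|² = 808;  R = 3+5 = 8,  c = 808−8² = 744
v_rel = (7, -8),  |v_rel|² = 113;  v_rel·d = (7)·(-18) + (-8)·(-22) = 50
113·t² − 100·t + 744 = 0  ⇒  m = 50² − 113·744 = -81572
m = -81572 < 0,  v_rel·d = 50 > 0  ⇒  outside

inside=no margin=-81572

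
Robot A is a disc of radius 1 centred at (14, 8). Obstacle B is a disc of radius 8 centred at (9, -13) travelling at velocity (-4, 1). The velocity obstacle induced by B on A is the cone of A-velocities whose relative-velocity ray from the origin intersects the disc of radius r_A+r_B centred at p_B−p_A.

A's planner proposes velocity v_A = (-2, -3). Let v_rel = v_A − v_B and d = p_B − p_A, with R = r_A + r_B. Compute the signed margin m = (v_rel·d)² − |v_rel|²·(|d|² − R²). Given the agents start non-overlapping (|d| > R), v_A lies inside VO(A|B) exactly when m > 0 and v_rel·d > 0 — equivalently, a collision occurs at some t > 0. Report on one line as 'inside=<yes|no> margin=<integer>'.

d = (-5, -21),  |d|² = 466;  R = 1+8 = 9,  c = 466−9² = 385
v_rel = (2, -4),  |v_rel|² = 20;  v_rel·d = (2)·(-5) + (-4)·(-21) = 74
20·t² − 148·t + 385 = 0  ⇒  m = 74² − 20·385 = -2224
m = -2224 < 0,  v_rel·d = 74 > 0  ⇒  outside

inside=no margin=-2224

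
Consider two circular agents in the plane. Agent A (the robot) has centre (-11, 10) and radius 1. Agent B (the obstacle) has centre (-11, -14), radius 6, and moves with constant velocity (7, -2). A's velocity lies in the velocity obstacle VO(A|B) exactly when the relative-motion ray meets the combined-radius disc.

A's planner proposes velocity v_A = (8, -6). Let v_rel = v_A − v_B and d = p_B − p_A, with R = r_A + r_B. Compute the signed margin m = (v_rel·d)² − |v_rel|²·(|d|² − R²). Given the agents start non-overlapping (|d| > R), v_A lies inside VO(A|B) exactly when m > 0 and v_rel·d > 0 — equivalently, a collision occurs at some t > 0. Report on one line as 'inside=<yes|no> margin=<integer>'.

d = (0, -24),  |d|² = 576;  R = 1+6 = 7,  c = 576−7² = 527
v_rel = (1, -4),  |v_rel|² = 17;  v_rel·d = (1)·(0) + (-4)·(-24) = 96
17·t² − 192·t + 527 = 0  ⇒  m = 96² − 17·527 = 257
m = 257 > 0,  v_rel·d = 96 > 0  ⇒  inside

inside=yes margin=257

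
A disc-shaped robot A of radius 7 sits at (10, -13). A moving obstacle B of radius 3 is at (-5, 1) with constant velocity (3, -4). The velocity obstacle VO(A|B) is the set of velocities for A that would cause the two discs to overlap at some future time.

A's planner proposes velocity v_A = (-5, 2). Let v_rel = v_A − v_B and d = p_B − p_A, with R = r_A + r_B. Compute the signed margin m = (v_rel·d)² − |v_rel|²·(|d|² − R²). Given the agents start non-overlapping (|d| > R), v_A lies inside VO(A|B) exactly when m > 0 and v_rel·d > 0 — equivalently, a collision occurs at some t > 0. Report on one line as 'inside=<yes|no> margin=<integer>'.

d = (-15, 14),  |d|² = 421;  R = 7+3 = 10,  c = 421−10² = 321
v_rel = (-8, 6),  |v_rel|² = 100;  v_rel·d = (-8)·(-15) + (6)·(14) = 204
100·t² − 408·t + 321 = 0  ⇒  m = 204² − 100·321 = 9516
m = 9516 > 0,  v_rel·d = 204 > 0  ⇒  inside

inside=yes margin=9516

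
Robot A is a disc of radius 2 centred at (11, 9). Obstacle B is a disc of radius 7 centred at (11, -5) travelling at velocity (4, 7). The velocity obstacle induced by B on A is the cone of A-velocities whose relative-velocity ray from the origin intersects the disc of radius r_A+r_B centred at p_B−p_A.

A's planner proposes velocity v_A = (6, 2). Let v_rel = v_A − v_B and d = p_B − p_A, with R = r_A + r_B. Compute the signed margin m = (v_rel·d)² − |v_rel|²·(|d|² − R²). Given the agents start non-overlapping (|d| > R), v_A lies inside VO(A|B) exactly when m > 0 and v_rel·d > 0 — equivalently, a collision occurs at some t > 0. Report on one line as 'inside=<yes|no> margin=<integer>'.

d = (0, -14),  |d|² = 196;  R = 2+7 = 9,  c = 196−9² = 115
v_rel = (2, -5),  |v_rel|² = 29;  v_rel·d = (2)·(0) + (-5)·(-14) = 70
29·t² − 140·t + 115 = 0  ⇒  m = 70² − 29·115 = 1565
m = 1565 > 0,  v_rel·d = 70 > 0  ⇒  inside

inside=yes margin=1565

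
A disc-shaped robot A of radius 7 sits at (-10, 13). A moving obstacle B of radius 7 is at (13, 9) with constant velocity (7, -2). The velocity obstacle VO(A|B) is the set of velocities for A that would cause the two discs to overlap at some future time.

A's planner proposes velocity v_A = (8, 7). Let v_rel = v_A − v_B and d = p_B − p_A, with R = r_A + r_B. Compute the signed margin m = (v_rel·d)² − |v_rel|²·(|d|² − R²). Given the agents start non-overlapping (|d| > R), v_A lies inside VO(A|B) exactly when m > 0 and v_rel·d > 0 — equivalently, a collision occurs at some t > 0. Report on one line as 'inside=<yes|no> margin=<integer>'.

d = (23, -4),  |d|² = 545;  R = 7+7 = 14,  c = 545−14² = 349
v_rel = (1, 9),  |v_rel|² = 82;  v_rel·d = (1)·(23) + (9)·(-4) = -13
82·t² + 26·t + 349 = 0  ⇒  m = (-13)² − 82·349 = -28449
m = -28449 < 0,  v_rel·d = -13 < 0  ⇒  outside

inside=no margin=-28449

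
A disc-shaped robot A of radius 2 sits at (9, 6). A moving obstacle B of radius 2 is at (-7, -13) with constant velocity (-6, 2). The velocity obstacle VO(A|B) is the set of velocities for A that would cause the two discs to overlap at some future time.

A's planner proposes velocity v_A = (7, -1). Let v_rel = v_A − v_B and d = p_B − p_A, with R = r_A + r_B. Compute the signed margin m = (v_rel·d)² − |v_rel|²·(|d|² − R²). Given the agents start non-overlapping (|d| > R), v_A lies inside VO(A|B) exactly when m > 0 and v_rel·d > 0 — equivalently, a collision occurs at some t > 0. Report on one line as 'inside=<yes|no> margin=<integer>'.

d = (-16, -19),  |d|² = 617;  R = 2+2 = 4,  c = 617−4² = 601
v_rel = (13, -3),  |v_rel|² = 178;  v_rel·d = (13)·(-16) + (-3)·(-19) = -151
178·t² + 302·t + 601 = 0  ⇒  m = (-151)² − 178·601 = -84177
m = -84177 < 0,  v_rel·d = -151 < 0  ⇒  outside

inside=no margin=-84177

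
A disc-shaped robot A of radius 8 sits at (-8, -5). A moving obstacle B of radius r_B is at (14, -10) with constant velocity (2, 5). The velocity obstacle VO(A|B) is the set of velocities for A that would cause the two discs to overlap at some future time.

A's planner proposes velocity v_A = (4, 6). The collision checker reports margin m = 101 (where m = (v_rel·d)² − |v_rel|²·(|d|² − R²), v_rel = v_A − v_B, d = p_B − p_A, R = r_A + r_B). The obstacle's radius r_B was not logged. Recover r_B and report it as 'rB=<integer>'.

m = 101
d = (22, -5);  v_rel = (2, 1),  |v_rel|² = 5
v_rel×d = (2)·(-5) − (1)·(22) = -32
since m = R²·5 − (-32)²:  R² = (1024 + 101) / 5 = 225
R = √225 = 15  ⇒  r_B = 15 − 8 = 7

rB=7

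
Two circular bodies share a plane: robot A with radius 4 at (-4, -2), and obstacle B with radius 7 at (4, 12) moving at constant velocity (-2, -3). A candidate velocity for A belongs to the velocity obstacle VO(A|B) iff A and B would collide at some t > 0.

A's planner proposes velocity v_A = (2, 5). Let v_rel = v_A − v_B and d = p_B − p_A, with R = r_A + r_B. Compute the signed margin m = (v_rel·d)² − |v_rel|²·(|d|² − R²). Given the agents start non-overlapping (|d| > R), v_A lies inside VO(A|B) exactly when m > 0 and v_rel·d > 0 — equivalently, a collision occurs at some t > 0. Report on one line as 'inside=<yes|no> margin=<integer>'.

d = (8, 14),  |d|² = 260;  R = 4+7 = 11,  c = 260−11² = 139
v_rel = (4, 8),  |v_rel|² = 80;  v_rel·d = (4)·(8) + (8)·(14) = 144
80·t² − 288·t + 139 = 0  ⇒  m = 144² − 80·139 = 9616
m = 9616 > 0,  v_rel·d = 144 > 0  ⇒  inside

inside=yes margin=9616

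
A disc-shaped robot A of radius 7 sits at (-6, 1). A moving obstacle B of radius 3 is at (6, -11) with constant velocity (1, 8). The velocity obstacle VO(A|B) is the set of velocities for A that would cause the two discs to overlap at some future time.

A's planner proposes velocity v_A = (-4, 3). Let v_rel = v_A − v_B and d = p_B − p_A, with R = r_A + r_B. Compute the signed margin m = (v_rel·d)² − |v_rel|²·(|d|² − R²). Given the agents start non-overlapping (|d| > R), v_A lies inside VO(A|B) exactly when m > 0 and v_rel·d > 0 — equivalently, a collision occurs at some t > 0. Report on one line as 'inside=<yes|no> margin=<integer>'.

d = (12, -12),  |d|² = 288;  R = 7+3 = 10,  c = 288−10² = 188
v_rel = (-5, -5),  |v_rel|² = 50;  v_rel·d = (-5)·(12) + (-5)·(-12) = 0
50·t² − 0·t + 188 = 0  ⇒  m = 0² − 50·188 = -9400
m = -9400 < 0,  v_rel·d = 0 = 0  ⇒  outside

inside=no margin=-9400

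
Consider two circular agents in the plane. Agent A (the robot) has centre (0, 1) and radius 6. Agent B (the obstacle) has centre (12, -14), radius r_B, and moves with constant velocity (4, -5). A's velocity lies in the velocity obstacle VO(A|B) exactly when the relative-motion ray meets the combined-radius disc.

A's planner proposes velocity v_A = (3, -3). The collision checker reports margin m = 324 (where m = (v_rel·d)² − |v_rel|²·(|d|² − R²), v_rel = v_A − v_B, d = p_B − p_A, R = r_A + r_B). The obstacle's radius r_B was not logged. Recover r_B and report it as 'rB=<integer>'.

m = 324
d = (12, -15);  v_rel = (-1, 2),  |v_rel|² = 5
v_rel×d = (-1)·(-15) − (2)·(12) = -9
since m = R²·5 − (-9)²:  R² = (81 + 324) / 5 = 81
R = √81 = 9  ⇒  r_B = 9 − 6 = 3

rB=3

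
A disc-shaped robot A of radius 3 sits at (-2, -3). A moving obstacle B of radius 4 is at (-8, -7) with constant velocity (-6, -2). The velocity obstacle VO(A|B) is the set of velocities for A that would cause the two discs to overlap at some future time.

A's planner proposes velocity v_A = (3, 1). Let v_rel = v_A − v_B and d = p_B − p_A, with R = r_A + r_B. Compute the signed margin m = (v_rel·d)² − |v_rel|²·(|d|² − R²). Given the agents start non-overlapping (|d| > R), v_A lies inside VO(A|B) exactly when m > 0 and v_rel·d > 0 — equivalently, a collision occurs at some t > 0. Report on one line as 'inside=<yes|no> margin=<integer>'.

d = (-6, -4),  |d|² = 52;  R = 3+4 = 7,  c = 52−7² = 3
v_rel = (9, 3),  |v_rel|² = 90;  v_rel·d = (9)·(-6) + (3)·(-4) = -66
90·t² + 132·t + 3 = 0  ⇒  m = (-66)² − 90·3 = 4086
m = 4086 > 0,  v_rel·d = -66 < 0  ⇒  outside

inside=no margin=4086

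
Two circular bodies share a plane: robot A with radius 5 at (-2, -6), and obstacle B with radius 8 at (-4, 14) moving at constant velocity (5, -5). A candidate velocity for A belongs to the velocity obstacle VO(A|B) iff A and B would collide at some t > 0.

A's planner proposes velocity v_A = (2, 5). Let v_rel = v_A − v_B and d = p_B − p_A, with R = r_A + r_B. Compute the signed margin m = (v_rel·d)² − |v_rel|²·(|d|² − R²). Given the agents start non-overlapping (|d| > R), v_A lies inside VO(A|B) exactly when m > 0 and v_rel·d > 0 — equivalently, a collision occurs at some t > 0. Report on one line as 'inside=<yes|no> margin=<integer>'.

d = (-2, 20),  |d|² = 404;  R = 5+8 = 13,  c = 404−13² = 235
v_rel = (-3, 10),  |v_rel|² = 109;  v_rel·d = (-3)·(-2) + (10)·(20) = 206
109·t² − 412·t + 235 = 0  ⇒  m = 206² − 109·235 = 16821
m = 16821 > 0,  v_rel·d = 206 > 0  ⇒  inside

inside=yes margin=16821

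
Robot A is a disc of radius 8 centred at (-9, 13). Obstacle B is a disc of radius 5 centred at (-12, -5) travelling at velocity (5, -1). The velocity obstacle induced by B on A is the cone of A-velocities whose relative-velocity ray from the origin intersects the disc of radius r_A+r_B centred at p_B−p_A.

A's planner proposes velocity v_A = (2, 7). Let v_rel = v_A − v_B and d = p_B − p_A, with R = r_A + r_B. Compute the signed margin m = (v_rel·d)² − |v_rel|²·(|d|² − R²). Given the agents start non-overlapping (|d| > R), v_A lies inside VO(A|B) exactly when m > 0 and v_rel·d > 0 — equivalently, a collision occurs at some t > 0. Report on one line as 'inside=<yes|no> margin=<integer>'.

d = (-3, -18),  |d|² = 333;  R = 8+5 = 13,  c = 333−13² = 164
v_rel = (-3, 8),  |v_rel|² = 73;  v_rel·d = (-3)·(-3) + (8)·(-18) = -135
73·t² + 270·t + 164 = 0  ⇒  m = (-135)² − 73·164 = 6253
m = 6253 > 0,  v_rel·d = -135 < 0  ⇒  outside

inside=no margin=6253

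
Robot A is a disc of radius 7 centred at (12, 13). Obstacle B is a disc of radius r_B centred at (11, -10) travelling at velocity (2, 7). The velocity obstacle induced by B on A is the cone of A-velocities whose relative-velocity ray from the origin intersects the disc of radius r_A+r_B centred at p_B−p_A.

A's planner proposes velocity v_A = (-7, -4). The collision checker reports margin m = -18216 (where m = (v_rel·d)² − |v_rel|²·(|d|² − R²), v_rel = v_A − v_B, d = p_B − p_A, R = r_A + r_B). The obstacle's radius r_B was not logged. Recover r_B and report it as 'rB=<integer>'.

m = -18216
d = (-1, -23);  v_rel = (-9, -11),  |v_rel|² = 202
v_rel×d = (-9)·(-23) − (-11)·(-1) = 196
since m = R²·202 − 196²:  R² = (38416 + -18216) / 202 = 100
R = √100 = 10  ⇒  r_B = 10 − 7 = 3

rB=3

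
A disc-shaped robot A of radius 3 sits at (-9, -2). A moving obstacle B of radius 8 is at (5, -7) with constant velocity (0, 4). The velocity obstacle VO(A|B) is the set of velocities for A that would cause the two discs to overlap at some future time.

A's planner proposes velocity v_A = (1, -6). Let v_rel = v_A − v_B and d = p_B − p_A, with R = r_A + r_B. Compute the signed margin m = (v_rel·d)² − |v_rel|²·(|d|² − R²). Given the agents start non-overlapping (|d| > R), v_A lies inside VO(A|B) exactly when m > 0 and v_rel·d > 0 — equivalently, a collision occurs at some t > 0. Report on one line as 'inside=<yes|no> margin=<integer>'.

d = (14, -5),  |d|² = 221;  R = 3+8 = 11,  c = 221−11² = 100
v_rel = (1, -10),  |v_rel|² = 101;  v_rel·d = (1)·(14) + (-10)·(-5) = 64
101·t² − 128·t + 100 = 0  ⇒  m = 64² − 101·100 = -6004
m = -6004 < 0,  v_rel·d = 64 > 0  ⇒  outside

inside=no margin=-6004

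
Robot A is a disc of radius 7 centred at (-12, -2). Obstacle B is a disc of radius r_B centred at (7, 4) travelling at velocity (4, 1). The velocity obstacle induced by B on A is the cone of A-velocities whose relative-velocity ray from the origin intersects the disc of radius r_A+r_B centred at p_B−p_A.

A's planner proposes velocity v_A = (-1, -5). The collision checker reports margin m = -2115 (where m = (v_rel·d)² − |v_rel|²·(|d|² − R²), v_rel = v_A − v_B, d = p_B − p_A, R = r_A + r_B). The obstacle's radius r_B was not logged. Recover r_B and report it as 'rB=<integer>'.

m = -2115
d = (19, 6);  v_rel = (-5, -6),  |v_rel|² = 61
v_rel×d = (-5)·(6) − (-6)·(19) = 84
since m = R²·61 − 84²:  R² = (7056 + -2115) / 61 = 81
R = √81 = 9  ⇒  r_B = 9 − 7 = 2

rB=2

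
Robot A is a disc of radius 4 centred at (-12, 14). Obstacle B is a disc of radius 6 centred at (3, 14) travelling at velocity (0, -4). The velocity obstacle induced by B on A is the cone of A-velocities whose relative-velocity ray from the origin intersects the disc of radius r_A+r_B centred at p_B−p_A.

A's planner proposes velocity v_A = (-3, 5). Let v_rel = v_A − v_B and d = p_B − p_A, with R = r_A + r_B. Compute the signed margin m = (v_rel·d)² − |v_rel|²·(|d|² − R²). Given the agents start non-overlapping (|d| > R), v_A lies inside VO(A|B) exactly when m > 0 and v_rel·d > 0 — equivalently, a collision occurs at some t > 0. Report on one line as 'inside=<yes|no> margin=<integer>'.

d = (15, 0),  |d|² = 225;  R = 4+6 = 10,  c = 225−10² = 125
v_rel = (-3, 9),  |v_rel|² = 90;  v_rel·d = (-3)·(15) + (9)·(0) = -45
90·t² + 90·t + 125 = 0  ⇒  m = (-45)² − 90·125 = -9225
m = -9225 < 0,  v_rel·d = -45 < 0  ⇒  outside

inside=no margin=-9225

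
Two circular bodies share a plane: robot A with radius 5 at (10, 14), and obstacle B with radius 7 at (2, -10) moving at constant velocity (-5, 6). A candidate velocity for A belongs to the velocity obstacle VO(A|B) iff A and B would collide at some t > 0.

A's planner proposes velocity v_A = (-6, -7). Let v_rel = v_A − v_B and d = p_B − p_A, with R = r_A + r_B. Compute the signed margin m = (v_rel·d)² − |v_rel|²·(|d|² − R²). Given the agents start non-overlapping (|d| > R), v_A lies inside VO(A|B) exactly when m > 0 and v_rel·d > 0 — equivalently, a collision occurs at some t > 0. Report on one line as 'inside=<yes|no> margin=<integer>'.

d = (-8, -24),  |d|² = 640;  R = 5+7 = 12,  c = 640−12² = 496
v_rel = (-1, -13),  |v_rel|² = 170;  v_rel·d = (-1)·(-8) + (-13)·(-24) = 320
170·t² − 640·t + 496 = 0  ⇒  m = 320² − 170·496 = 18080
m = 18080 > 0,  v_rel·d = 320 > 0  ⇒  inside

inside=yes margin=18080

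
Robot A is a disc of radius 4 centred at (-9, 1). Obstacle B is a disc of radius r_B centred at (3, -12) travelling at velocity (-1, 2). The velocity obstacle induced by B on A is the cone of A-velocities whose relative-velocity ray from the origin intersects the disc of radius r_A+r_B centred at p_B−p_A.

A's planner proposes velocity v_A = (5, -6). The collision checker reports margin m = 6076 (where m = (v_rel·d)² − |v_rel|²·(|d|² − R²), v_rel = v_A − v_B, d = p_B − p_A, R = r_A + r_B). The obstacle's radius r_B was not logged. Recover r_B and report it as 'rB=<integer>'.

m = 6076
d = (12, -13);  v_rel = (6, -8),  |v_rel|² = 100
v_rel×d = (6)·(-13) − (-8)·(12) = 18
since m = R²·100 − 18²:  R² = (324 + 6076) / 100 = 64
R = √64 = 8  ⇒  r_B = 8 − 4 = 4

rB=4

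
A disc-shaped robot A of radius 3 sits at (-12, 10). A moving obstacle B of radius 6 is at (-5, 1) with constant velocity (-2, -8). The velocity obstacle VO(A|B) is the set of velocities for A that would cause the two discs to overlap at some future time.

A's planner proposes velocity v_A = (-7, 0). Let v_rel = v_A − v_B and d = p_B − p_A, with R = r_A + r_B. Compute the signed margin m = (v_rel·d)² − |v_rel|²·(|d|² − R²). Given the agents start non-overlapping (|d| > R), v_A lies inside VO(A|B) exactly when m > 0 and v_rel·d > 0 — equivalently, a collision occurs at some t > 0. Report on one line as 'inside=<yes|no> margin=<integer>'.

d = (7, -9),  |d|² = 130;  R = 3+6 = 9,  c = 130−9² = 49
v_rel = (-5, 8),  |v_rel|² = 89;  v_rel·d = (-5)·(7) + (8)·(-9) = -107
89·t² + 214·t + 49 = 0  ⇒  m = (-107)² − 89·49 = 7088
m = 7088 > 0,  v_rel·d = -107 < 0  ⇒  outside

inside=no margin=7088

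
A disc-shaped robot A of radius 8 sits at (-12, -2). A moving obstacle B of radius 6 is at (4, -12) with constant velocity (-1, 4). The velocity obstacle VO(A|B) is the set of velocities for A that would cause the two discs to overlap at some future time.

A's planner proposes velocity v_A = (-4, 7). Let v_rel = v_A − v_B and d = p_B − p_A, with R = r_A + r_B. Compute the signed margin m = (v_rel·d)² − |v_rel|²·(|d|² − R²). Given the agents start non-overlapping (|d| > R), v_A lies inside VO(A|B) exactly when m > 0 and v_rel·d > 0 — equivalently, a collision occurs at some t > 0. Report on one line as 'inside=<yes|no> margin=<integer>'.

d = (16, -10),  |d|² = 356;  R = 8+6 = 14,  c = 356−14² = 160
v_rel = (-3, 3),  |v_rel|² = 18;  v_rel·d = (-3)·(16) + (3)·(-10) = -78
18·t² + 156·t + 160 = 0  ⇒  m = (-78)² − 18·160 = 3204
m = 3204 > 0,  v_rel·d = -78 < 0  ⇒  outside

inside=no margin=3204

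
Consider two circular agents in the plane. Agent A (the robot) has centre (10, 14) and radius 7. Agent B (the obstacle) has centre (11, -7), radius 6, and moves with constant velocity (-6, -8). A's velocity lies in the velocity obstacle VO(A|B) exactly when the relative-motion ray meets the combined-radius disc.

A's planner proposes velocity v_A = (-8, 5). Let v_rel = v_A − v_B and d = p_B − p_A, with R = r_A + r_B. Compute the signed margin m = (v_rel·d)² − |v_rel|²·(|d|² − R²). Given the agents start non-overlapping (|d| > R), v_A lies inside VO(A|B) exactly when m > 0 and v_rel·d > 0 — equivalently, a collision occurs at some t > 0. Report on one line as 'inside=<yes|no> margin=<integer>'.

d = (1, -21),  |d|² = 442;  R = 7+6 = 13,  c = 442−13² = 273
v_rel = (-2, 13),  |v_rel|² = 173;  v_rel·d = (-2)·(1) + (13)·(-21) = -275
173·t² + 550·t + 273 = 0  ⇒  m = (-275)² − 173·273 = 28396
m = 28396 > 0,  v_rel·d = -275 < 0  ⇒  outside

inside=no margin=28396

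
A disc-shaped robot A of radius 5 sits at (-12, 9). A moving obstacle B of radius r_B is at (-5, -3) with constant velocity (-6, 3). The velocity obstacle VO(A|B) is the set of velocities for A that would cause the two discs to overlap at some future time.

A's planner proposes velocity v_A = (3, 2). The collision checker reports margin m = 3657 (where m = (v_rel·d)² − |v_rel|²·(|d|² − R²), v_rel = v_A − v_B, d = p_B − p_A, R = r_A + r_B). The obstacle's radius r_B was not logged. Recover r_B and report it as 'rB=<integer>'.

m = 3657
d = (7, -12);  v_rel = (9, -1),  |v_rel|² = 82
v_rel×d = (9)·(-12) − (-1)·(7) = -101
since m = R²·82 − (-101)²:  R² = (10201 + 3657) / 82 = 169
R = √169 = 13  ⇒  r_B = 13 − 5 = 8

rB=8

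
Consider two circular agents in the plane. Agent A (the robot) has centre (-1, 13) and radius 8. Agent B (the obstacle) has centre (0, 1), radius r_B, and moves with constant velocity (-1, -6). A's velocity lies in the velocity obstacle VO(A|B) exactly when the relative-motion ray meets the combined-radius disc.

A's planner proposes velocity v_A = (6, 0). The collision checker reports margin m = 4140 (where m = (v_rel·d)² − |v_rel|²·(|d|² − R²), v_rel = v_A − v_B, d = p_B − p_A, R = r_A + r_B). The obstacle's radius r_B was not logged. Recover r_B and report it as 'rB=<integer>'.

m = 4140
d = (1, -12);  v_rel = (7, 6),  |v_rel|² = 85
v_rel×d = (7)·(-12) − (6)·(1) = -90
since m = R²·85 − (-90)²:  R² = (8100 + 4140) / 85 = 144
R = √144 = 12  ⇒  r_B = 12 − 8 = 4

rB=4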